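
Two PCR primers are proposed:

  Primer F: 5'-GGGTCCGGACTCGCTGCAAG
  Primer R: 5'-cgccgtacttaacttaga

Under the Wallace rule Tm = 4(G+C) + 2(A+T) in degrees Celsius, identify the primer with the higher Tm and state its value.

Primer F, 68°C

Primer F: A+T=6, G+C=14 → Tm = 2(6)+4(14) = 68°C
Primer R: A+T=10, G+C=8 → Tm = 2(10)+4(8) = 52°C
68°C vs 52°C → primer F is higher.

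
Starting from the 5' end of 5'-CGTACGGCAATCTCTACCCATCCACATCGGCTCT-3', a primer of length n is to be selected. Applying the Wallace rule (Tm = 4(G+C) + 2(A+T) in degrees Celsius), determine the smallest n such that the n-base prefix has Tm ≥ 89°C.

First 28 bases: CGTACGGCAATCTCTACCCATCCACATC → Tm = 86°C (< 89°C)
First 29 bases: CGTACGGCAATCTCTACCCATCCACATCG → Tm = 90°C (≥ 89°C)
Each additional base adds 2°C (A/T) or 4°C (G/C), so Tm is non-decreasing in n; n = 29 is the first length to reach 89°C.

n = 29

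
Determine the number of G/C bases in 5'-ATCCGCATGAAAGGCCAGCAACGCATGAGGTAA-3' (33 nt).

Base counts: T=4, C=8, G=9, A=12
G+C = 9 + 8 = 17

17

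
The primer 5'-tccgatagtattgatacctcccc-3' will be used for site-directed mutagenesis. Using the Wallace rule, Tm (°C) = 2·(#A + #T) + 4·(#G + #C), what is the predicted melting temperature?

68°C

Counting bases: A=5, T=7, G=3, C=8
A+T = 12, G+C = 11
Tm = 4·11 + 2·12 = 44 + 24 = 68°C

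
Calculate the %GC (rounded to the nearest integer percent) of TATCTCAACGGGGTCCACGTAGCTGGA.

Scanning the sequence gives T=6, A=6, C=7, G=8.
G+C = 8 + 7 = 15 out of 27 bases
%GC = 15/27 × 100 = 55.56% ≈ 56%

56%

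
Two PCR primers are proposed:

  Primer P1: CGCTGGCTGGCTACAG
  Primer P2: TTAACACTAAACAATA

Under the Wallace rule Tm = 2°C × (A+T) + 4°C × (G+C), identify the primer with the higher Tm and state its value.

Primer P1, 54°C

Primer P1: A+T=5, G+C=11 → Tm = 2(5)+4(11) = 54°C
Primer P2: A+T=13, G+C=3 → Tm = 2(13)+4(3) = 38°C
54°C vs 38°C → primer P1 is higher.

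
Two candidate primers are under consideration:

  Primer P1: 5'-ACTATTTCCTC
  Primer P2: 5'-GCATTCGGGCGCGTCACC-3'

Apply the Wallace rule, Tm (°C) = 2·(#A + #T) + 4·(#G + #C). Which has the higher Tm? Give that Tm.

Primer P1: A+T=7, G+C=4 → Tm = 2(7)+4(4) = 30°C
Primer P2: A+T=5, G+C=13 → Tm = 2(5)+4(13) = 62°C
30°C vs 62°C → primer P2 is higher.

Primer P2, 62°C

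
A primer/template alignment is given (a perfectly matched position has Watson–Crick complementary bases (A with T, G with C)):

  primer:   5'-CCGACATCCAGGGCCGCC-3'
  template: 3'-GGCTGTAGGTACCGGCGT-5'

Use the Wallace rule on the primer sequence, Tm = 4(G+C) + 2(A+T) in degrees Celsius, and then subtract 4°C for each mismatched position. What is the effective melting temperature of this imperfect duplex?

56°C

Primer base counts: A=3, T=1, G=5, C=9 → A+T=4, G+C=14
Perfect-match Tm = 2(4) + 4(14) = 8 + 56 = 64°C
Mismatches (positions where the bases are not complementary): 2 (at positions 11, 18)
Effective Tm = 64 − 2×4 = 64 − 8 = 56°C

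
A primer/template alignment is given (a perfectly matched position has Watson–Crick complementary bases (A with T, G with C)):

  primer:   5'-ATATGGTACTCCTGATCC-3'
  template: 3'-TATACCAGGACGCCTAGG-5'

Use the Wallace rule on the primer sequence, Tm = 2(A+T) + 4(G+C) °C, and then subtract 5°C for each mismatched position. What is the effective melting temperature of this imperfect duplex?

Primer base counts: A=4, T=6, G=3, C=5 → A+T=10, G+C=8
Perfect-match Tm = 2(10) + 4(8) = 20 + 32 = 52°C
Mismatches (positions where the bases are not complementary): 3 (at positions 8, 11, 13)
Effective Tm = 52 − 3×5 = 52 − 15 = 37°C

37°C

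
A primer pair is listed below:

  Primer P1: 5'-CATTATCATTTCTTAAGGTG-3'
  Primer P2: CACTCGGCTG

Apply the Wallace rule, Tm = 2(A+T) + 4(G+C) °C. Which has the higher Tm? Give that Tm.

Primer P1, 52°C

Primer P1: A+T=14, G+C=6 → Tm = 2(14)+4(6) = 52°C
Primer P2: A+T=3, G+C=7 → Tm = 2(3)+4(7) = 34°C
52°C vs 34°C → primer P1 is higher.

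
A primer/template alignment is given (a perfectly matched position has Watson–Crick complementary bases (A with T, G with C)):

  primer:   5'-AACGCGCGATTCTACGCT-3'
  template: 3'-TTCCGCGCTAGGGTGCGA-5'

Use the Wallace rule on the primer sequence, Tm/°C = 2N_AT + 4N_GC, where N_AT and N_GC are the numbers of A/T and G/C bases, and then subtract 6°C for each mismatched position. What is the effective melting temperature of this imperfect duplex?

38°C

Primer base counts: A=4, T=4, G=4, C=6 → A+T=8, G+C=10
Perfect-match Tm = 2(8) + 4(10) = 16 + 40 = 56°C
Mismatches (positions where the bases are not complementary): 3 (at positions 3, 11, 13)
Effective Tm = 56 − 3×6 = 56 − 18 = 38°C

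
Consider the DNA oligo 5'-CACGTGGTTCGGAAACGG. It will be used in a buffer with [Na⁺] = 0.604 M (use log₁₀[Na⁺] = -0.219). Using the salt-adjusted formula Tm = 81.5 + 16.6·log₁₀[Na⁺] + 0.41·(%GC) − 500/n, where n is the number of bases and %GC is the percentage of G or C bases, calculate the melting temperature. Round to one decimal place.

Length n = 18. Base counts: G=7, T=3, A=4, C=4
G+C = 11, so %GC = 11/18 × 100 = 61.111%
Salt term: 16.6 × (-0.219) = -3.635
GC term: 0.41 × 61.111 = 25.056; length term: −500/18 = −27.778
Tm = 81.5 + (-3.635) + 25.056 − 27.778 = 75.143 → 75.1°C

75.1°C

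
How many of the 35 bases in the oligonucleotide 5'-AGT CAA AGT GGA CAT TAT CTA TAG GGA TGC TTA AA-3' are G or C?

A=13, G=8, T=10, C=4
G+C = 8 + 4 = 12

12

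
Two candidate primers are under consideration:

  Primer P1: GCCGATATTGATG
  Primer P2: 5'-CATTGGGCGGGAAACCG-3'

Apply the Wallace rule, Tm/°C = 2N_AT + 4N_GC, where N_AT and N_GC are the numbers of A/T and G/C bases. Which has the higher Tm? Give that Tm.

Primer P2, 56°C

Primer P1: A+T=7, G+C=6 → Tm = 2(7)+4(6) = 38°C
Primer P2: A+T=6, G+C=11 → Tm = 2(6)+4(11) = 56°C
38°C vs 56°C → primer P2 is higher.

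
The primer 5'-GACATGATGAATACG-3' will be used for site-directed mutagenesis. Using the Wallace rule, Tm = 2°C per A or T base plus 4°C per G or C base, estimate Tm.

42°C

Counting bases: G=4, T=3, A=6, C=2
AT pairs contribute 9, GC pairs contribute 6.
Tm = 2(9) + 4(6) = 18 + 24 = 42°C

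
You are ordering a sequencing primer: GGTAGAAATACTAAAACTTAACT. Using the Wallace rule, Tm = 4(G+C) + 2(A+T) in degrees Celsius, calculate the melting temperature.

C=3, G=3, T=6, A=11
So N_AT = 17 and N_GC = 6.
Tm = 4·6 + 2·17 = 24 + 34 = 58°C

58°C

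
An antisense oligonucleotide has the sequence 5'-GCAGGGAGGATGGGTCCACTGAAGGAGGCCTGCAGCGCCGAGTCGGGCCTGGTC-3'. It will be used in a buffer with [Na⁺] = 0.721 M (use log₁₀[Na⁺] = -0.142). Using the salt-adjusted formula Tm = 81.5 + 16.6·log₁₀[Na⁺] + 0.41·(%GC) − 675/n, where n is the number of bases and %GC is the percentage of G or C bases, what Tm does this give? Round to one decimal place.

95.5°C

Length n = 54. Counting bases: T=7, A=9, C=14, G=24
G+C = 38, so %GC = 38/54 × 100 = 70.37%
Salt term: 16.6 × (-0.142) = -2.357
GC term: 0.41 × 70.37 = 28.852; length term: −675/54 = −12.5
Tm = 81.5 + (-2.357) + 28.852 − 12.5 = 95.495 → 95.5°C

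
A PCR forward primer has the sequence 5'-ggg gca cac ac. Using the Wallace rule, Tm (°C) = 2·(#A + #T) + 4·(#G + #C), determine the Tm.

38°C

Scanning the sequence gives A=3, C=4, T=0, G=4.
A+T = 3, G+C = 8
Tm = 4·8 + 2·3 = 32 + 6 = 38°C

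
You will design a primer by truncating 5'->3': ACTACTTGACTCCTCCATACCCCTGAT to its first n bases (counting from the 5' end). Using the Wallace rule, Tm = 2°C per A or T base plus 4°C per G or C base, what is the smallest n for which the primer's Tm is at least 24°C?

n = 9

First 8 bases: ACTACTTG → Tm = 22°C (< 24°C)
First 9 bases: ACTACTTGA → Tm = 24°C (≥ 24°C)
Since every base adds ≥2°C, Tm only increases with n, so the threshold is first crossed at n = 9.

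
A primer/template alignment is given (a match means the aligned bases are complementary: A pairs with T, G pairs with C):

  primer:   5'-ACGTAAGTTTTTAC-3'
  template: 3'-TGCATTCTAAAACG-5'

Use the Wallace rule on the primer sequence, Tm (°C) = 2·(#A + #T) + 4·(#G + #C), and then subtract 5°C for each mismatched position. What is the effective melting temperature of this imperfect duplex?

Primer base counts: A=4, T=6, G=2, C=2 → A+T=10, G+C=4
Perfect-match Tm = 2(10) + 4(4) = 20 + 16 = 36°C
Mismatches (positions where the bases are not complementary): 2 (at positions 8, 13)
Effective Tm = 36 − 2×5 = 36 − 10 = 26°C

26°C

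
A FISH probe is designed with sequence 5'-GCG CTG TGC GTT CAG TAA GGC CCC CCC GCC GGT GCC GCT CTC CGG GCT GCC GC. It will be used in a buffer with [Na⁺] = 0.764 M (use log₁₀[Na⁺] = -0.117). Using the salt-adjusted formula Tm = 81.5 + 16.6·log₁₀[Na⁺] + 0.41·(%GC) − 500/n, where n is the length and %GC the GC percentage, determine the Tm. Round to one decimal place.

Length n = 53. G=18, T=9, C=23, A=3
G+C = 41, so %GC = 41/53 × 100 = 77.358%
Salt term: 16.6 × (-0.117) = -1.942
GC term: 0.41 × 77.358 = 31.717; length term: −500/53 = −9.434
Tm = 81.5 + (-1.942) + 31.717 − 9.434 = 101.841 → 101.8°C

101.8°C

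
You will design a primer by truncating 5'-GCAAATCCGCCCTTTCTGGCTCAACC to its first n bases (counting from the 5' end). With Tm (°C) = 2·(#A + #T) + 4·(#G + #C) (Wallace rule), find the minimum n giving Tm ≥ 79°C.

n = 26

First 25 bases: GCAAATCCGCCCTTTCTGGCTCAAC → Tm = 78°C (< 79°C)
First 26 bases: GCAAATCCGCCCTTTCTGGCTCAACC → Tm = 82°C (≥ 79°C)
Each additional base adds 2°C (A/T) or 4°C (G/C), so Tm is non-decreasing in n; n = 26 is the first length to reach 79°C.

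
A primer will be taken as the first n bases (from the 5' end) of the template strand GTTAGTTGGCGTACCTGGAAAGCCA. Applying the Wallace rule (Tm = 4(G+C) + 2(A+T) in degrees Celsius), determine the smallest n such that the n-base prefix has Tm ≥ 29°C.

n = 10

First 9 bases: GTTAGTTGG → Tm = 26°C (< 29°C)
First 10 bases: GTTAGTTGGC → Tm = 30°C (≥ 29°C)
Since every base adds ≥2°C, Tm only increases with n, so the threshold is first crossed at n = 10.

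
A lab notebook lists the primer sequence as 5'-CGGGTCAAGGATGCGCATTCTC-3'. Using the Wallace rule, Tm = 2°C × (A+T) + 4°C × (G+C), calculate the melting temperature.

Base counts: A=4, C=6, G=7, T=5
So N_AT = 9 and N_GC = 13.
Tm = 2×9 + 4×13 = 70°C

70°C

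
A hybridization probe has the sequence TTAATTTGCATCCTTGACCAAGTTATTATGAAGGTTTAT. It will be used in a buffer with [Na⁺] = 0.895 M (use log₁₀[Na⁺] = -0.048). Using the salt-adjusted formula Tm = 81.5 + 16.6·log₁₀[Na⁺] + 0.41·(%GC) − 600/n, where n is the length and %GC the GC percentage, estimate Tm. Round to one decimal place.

76.9°C

Length n = 39. Scanning the sequence gives T=17, A=11, G=6, C=5.
G+C = 11, so %GC = 11/39 × 100 = 28.205%
Salt term: 16.6 × (-0.048) = -0.797
GC term: 0.41 × 28.205 = 11.564; length term: −600/39 = −15.385
Tm = 81.5 + (-0.797) + 11.564 − 15.385 = 76.882 → 76.9°C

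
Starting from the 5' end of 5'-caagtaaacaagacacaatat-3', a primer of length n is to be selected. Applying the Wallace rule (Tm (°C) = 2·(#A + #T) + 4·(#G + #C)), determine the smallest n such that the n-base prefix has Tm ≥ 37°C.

First 13 bases: CAAGTAAACAAGA → Tm = 34°C (< 37°C)
First 14 bases: CAAGTAAACAAGAC → Tm = 38°C (≥ 37°C)
Since every base adds ≥2°C, Tm only increases with n, so the threshold is first crossed at n = 14.

n = 14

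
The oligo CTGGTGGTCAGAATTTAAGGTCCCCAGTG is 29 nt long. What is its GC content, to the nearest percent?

T=8, C=6, G=9, A=6
G+C = 9 + 6 = 15 out of 29 bases
%GC = 15/29 × 100 = 51.72% ≈ 52%

52%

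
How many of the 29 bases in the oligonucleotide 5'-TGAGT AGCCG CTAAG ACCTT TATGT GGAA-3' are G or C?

C=5, T=8, G=8, A=8
Total G or C: 8 + 5 = 13

13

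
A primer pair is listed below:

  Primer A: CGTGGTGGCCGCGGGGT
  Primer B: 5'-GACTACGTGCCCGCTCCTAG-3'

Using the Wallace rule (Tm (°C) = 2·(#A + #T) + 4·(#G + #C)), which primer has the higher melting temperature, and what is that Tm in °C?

Primer B, 66°C

Primer A: A+T=3, G+C=14 → Tm = 2(3)+4(14) = 62°C
Primer B: A+T=7, G+C=13 → Tm = 2(7)+4(13) = 66°C
62°C vs 66°C → primer B is higher.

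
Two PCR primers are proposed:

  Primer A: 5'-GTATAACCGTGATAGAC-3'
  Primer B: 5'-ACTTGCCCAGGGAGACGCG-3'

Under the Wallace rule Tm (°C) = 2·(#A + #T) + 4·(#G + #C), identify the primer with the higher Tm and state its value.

Primer A: A+T=10, G+C=7 → Tm = 2(10)+4(7) = 48°C
Primer B: A+T=6, G+C=13 → Tm = 2(6)+4(13) = 64°C
48°C vs 64°C → primer B is higher.

Primer B, 64°C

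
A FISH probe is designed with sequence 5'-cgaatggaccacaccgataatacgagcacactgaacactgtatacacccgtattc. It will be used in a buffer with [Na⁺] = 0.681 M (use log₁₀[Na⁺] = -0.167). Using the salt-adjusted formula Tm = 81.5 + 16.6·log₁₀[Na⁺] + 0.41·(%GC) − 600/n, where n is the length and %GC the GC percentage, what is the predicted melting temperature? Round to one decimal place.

87.2°C

Length n = 55. Scanning the sequence gives T=10, A=19, C=17, G=9.
G+C = 26, so %GC = 26/55 × 100 = 47.273%
Salt term: 16.6 × (-0.167) = -2.772
GC term: 0.41 × 47.273 = 19.382; length term: −600/55 = −10.909
Tm = 81.5 + (-2.772) + 19.382 − 10.909 = 87.201 → 87.2°C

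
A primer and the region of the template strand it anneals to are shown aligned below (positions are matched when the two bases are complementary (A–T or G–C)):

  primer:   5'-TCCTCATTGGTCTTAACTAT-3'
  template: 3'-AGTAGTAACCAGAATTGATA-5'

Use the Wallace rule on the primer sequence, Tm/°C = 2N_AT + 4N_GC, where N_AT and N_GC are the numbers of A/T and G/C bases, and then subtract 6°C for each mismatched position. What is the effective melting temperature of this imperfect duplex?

Primer base counts: A=4, T=9, G=2, C=5 → A+T=13, G+C=7
Perfect-match Tm = 2(13) + 4(7) = 26 + 28 = 54°C
Mismatches (positions where the bases are not complementary): 1 (at position 3)
Effective Tm = 54 − 1×6 = 54 − 6 = 48°C

48°C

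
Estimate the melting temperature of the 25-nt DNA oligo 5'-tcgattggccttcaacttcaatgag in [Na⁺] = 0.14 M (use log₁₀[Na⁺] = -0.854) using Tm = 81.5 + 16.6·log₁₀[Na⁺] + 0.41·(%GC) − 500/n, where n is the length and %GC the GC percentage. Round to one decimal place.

65.4°C

Length n = 25. G=5, A=6, T=8, C=6
G+C = 11, so %GC = 11/25 × 100 = 44%
Salt term: 16.6 × (-0.854) = -14.176
GC term: 0.41 × 44 = 18.04; length term: −500/25 = −20
Tm = 81.5 + (-14.176) + 18.04 − 20 = 65.364 → 65.4°C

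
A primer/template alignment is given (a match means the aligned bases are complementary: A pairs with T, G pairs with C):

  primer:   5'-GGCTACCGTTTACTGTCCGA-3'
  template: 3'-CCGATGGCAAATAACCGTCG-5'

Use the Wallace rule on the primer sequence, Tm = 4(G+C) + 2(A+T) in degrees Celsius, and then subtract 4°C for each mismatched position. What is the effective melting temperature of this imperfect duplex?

Primer base counts: A=3, T=6, G=5, C=6 → A+T=9, G+C=11
Perfect-match Tm = 2(9) + 4(11) = 18 + 44 = 62°C
Mismatches (positions where the bases are not complementary): 4 (at positions 13, 16, 18, 20)
Effective Tm = 62 − 4×4 = 62 − 16 = 46°C

46°C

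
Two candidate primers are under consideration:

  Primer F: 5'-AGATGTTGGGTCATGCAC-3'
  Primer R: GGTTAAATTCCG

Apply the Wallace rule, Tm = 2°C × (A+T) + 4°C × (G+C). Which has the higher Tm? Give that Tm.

Primer F: A+T=9, G+C=9 → Tm = 2(9)+4(9) = 54°C
Primer R: A+T=7, G+C=5 → Tm = 2(7)+4(5) = 34°C
54°C vs 34°C → primer F is higher.

Primer F, 54°C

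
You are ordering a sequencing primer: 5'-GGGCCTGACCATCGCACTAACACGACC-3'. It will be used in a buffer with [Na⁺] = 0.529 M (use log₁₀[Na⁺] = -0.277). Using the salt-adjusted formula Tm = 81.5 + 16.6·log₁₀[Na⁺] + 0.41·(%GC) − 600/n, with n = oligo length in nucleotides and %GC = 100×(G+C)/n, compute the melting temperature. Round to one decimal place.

Length n = 27. Scanning the sequence gives T=3, A=7, G=6, C=11.
G+C = 17, so %GC = 17/27 × 100 = 62.963%
Salt term: 16.6 × (-0.277) = -4.598
GC term: 0.41 × 62.963 = 25.815; length term: −600/27 = −22.222
Tm = 81.5 + (-4.598) + 25.815 − 22.222 = 80.495 → 80.5°C

80.5°C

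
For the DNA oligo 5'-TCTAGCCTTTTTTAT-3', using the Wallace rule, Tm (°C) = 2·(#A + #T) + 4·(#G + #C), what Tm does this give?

38°C

Counting bases: A=2, C=3, T=9, G=1
A+T = 11, G+C = 4
Tm = 4·4 + 2·11 = 16 + 22 = 38°C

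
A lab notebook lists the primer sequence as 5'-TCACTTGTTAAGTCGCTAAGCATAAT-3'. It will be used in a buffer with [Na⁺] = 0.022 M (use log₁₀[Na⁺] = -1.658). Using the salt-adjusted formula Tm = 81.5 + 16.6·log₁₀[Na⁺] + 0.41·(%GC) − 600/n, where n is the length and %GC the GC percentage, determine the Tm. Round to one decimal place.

Length n = 26. Base counts: T=9, G=4, C=5, A=8
G+C = 9, so %GC = 9/26 × 100 = 34.615%
Salt term: 16.6 × (-1.658) = -27.523
GC term: 0.41 × 34.615 = 14.192; length term: −600/26 = −23.077
Tm = 81.5 + (-27.523) + 14.192 − 23.077 = 45.092 → 45.1°C

45.1°C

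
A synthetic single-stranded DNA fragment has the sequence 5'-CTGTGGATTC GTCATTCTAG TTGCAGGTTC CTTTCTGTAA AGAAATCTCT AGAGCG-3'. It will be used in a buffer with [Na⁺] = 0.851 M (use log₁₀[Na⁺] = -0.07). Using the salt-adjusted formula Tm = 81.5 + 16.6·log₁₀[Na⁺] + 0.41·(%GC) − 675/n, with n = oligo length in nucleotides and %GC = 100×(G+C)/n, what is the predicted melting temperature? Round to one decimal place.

Length n = 56. Scanning the sequence gives A=12, C=11, G=13, T=20.
G+C = 24, so %GC = 24/56 × 100 = 42.857%
Salt term: 16.6 × (-0.07) = -1.162
GC term: 0.41 × 42.857 = 17.571; length term: −675/56 = −12.054
Tm = 81.5 + (-1.162) + 17.571 − 12.054 = 85.855 → 85.9°C

85.9°C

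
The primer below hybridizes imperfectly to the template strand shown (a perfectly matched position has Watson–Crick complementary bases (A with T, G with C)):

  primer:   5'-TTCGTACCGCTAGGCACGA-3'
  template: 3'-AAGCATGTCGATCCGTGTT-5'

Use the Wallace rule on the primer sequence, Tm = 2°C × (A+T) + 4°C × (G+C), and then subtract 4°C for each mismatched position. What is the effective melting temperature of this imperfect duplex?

52°C

Primer base counts: A=4, T=4, G=5, C=6 → A+T=8, G+C=11
Perfect-match Tm = 2(8) + 4(11) = 16 + 44 = 60°C
Mismatches (positions where the bases are not complementary): 2 (at positions 8, 18)
Effective Tm = 60 − 2×4 = 60 − 8 = 52°C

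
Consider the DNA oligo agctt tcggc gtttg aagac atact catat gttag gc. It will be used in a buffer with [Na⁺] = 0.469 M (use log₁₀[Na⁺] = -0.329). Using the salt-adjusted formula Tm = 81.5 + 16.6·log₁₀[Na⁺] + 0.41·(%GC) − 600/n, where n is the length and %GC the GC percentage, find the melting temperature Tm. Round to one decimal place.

77.6°C

Length n = 37. Counting bases: A=9, C=7, T=12, G=9
G+C = 16, so %GC = 16/37 × 100 = 43.243%
Salt term: 16.6 × (-0.329) = -5.461
GC term: 0.41 × 43.243 = 17.73; length term: −600/37 = −16.216
Tm = 81.5 + (-5.461) + 17.73 − 16.216 = 77.553 → 77.6°C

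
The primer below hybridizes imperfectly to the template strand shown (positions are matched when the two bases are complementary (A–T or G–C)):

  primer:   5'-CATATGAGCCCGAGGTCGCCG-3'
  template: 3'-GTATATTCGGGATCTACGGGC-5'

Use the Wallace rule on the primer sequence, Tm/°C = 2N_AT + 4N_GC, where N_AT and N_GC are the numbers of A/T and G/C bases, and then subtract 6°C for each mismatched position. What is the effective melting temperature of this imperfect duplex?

40°C

Primer base counts: A=4, T=3, G=7, C=7 → A+T=7, G+C=14
Perfect-match Tm = 2(7) + 4(14) = 14 + 56 = 70°C
Mismatches (positions where the bases are not complementary): 5 (at positions 6, 12, 15, 17, 18)
Effective Tm = 70 − 5×6 = 70 − 30 = 40°C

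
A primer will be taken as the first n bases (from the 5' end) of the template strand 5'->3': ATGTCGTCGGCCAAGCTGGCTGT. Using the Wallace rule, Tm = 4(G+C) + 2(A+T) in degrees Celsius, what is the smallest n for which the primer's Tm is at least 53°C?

First 16 bases: ATGTCGTCGGCCAAGC → Tm = 52°C (< 53°C)
First 17 bases: ATGTCGTCGGCCAAGCT → Tm = 54°C (≥ 53°C)
Each additional base adds 2°C (A/T) or 4°C (G/C), so Tm is non-decreasing in n; n = 17 is the first length to reach 53°C.

n = 17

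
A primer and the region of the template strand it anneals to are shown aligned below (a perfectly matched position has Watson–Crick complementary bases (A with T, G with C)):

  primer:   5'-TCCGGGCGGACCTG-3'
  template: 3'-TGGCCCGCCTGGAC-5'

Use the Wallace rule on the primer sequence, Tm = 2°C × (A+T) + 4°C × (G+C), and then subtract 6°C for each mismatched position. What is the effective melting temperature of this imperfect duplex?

44°C

Primer base counts: A=1, T=2, G=6, C=5 → A+T=3, G+C=11
Perfect-match Tm = 2(3) + 4(11) = 6 + 44 = 50°C
Mismatches (positions where the bases are not complementary): 1 (at position 1)
Effective Tm = 50 − 1×6 = 50 − 6 = 44°C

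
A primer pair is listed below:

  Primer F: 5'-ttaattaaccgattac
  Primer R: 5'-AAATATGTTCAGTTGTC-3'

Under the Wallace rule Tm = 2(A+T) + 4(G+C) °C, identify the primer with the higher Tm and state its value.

Primer R, 44°C

Primer F: A+T=12, G+C=4 → Tm = 2(12)+4(4) = 40°C
Primer R: A+T=12, G+C=5 → Tm = 2(12)+4(5) = 44°C
40°C vs 44°C → primer R is higher.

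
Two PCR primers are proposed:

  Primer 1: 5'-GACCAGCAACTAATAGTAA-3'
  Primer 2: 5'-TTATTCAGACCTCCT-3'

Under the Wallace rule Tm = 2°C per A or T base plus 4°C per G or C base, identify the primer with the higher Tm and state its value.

Primer 1, 52°C

Primer 1: A+T=12, G+C=7 → Tm = 2(12)+4(7) = 52°C
Primer 2: A+T=9, G+C=6 → Tm = 2(9)+4(6) = 42°C
52°C vs 42°C → primer 1 is higher.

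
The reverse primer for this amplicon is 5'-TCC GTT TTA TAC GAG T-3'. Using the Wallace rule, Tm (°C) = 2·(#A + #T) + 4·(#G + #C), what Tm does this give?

Scanning the sequence gives A=3, T=7, G=3, C=3.
A+T = 10, G+C = 6
Tm = 2(10) + 4(6) = 20 + 24 = 44°C

44°C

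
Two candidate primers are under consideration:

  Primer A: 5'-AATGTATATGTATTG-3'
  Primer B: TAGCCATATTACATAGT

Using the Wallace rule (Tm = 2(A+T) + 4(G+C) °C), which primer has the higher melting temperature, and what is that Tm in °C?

Primer A: A+T=12, G+C=3 → Tm = 2(12)+4(3) = 36°C
Primer B: A+T=12, G+C=5 → Tm = 2(12)+4(5) = 44°C
36°C vs 44°C → primer B is higher.

Primer B, 44°C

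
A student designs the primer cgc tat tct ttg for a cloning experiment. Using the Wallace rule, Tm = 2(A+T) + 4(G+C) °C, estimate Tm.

34°C

Base counts: A=1, T=6, C=3, G=2
AT pairs contribute 7, GC pairs contribute 5.
Tm = 2×7 + 4×5 = 34°C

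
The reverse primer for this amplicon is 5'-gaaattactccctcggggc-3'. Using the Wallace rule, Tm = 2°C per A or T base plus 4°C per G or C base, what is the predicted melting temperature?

Scanning the sequence gives G=5, C=6, T=4, A=4.
So N_AT = 8 and N_GC = 11.
Tm = 2×8 + 4×11 = 60°C

60°C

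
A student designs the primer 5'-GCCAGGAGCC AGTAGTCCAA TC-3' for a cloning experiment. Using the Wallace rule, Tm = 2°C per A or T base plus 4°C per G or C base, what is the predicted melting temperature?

T=3, G=6, C=7, A=6
AT pairs contribute 9, GC pairs contribute 13.
Tm = 4·13 + 2·9 = 52 + 18 = 70°C

70°C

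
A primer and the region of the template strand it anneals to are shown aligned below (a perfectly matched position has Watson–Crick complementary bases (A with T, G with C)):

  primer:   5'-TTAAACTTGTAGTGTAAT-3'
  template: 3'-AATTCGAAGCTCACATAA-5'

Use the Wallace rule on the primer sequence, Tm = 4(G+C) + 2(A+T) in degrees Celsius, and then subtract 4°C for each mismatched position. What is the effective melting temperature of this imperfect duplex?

Primer base counts: A=6, T=8, G=3, C=1 → A+T=14, G+C=4
Perfect-match Tm = 2(14) + 4(4) = 28 + 16 = 44°C
Mismatches (positions where the bases are not complementary): 4 (at positions 5, 9, 10, 17)
Effective Tm = 44 − 4×4 = 44 − 16 = 28°C

28°C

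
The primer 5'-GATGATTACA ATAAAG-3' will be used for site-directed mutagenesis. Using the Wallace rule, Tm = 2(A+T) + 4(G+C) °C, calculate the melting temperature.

Counting bases: C=1, T=4, G=3, A=8
A+T = 12, G+C = 4
Tm = 2×12 + 4×4 = 40°C

40°C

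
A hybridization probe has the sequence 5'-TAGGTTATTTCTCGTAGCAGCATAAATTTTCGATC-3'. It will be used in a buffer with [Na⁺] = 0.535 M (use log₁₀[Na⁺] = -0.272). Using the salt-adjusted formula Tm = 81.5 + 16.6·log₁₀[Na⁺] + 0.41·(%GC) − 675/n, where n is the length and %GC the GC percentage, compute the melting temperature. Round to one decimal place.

71.8°C

Length n = 35. Counting bases: A=9, C=6, T=14, G=6
G+C = 12, so %GC = 12/35 × 100 = 34.286%
Salt term: 16.6 × (-0.272) = -4.515
GC term: 0.41 × 34.286 = 14.057; length term: −675/35 = −19.286
Tm = 81.5 + (-4.515) + 14.057 − 19.286 = 71.756 → 71.8°C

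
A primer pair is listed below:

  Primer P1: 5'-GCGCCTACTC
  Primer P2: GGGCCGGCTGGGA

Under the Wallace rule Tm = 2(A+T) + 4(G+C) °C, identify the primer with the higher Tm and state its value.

Primer P1: A+T=3, G+C=7 → Tm = 2(3)+4(7) = 34°C
Primer P2: A+T=2, G+C=11 → Tm = 2(2)+4(11) = 48°C
34°C vs 48°C → primer P2 is higher.

Primer P2, 48°C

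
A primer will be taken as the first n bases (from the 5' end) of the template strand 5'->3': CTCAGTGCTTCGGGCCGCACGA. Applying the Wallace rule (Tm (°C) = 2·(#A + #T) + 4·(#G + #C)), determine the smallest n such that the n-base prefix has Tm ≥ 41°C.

First 12 bases: CTCAGTGCTTCG → Tm = 38°C (< 41°C)
First 13 bases: CTCAGTGCTTCGG → Tm = 42°C (≥ 41°C)
Since every base adds ≥2°C, Tm only increases with n, so the threshold is first crossed at n = 13.

n = 13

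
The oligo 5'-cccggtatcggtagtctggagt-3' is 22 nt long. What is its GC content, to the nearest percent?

Scanning the sequence gives T=6, C=5, G=8, A=3.
G+C = 8 + 5 = 13 out of 22 bases
%GC = 13/22 × 100 = 59.09% ≈ 59%

59%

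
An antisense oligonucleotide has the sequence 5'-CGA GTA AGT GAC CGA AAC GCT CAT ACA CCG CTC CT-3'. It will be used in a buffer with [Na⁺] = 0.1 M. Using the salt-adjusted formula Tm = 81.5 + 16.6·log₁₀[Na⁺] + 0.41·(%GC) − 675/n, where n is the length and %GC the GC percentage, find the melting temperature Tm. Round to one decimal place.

67.9°C

Length n = 35. Scanning the sequence gives G=7, C=12, A=10, T=6.
G+C = 19, so %GC = 19/35 × 100 = 54.286%
Salt term: 16.6 × (-1) = -16.6
GC term: 0.41 × 54.286 = 22.257; length term: −675/35 = −19.286
Tm = 81.5 + (-16.6) + 22.257 − 19.286 = 67.871 → 67.9°C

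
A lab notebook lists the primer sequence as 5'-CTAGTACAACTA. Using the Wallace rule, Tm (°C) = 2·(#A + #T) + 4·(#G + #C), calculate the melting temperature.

32°C

T=3, G=1, A=5, C=3
A+T = 8, G+C = 4
Tm = 2×8 + 4×4 = 32°C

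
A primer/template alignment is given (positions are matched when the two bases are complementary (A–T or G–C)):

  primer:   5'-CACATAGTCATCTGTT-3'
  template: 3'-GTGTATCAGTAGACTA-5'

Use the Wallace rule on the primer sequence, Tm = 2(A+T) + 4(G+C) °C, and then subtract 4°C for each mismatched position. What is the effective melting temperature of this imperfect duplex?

40°C

Primer base counts: A=4, T=6, G=2, C=4 → A+T=10, G+C=6
Perfect-match Tm = 2(10) + 4(6) = 20 + 24 = 44°C
Mismatches (positions where the bases are not complementary): 1 (at position 15)
Effective Tm = 44 − 1×4 = 44 − 4 = 40°C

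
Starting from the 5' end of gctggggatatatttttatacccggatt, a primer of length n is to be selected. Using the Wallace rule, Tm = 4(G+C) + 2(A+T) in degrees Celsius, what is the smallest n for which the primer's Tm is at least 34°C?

First 10 bases: GCTGGGGATA → Tm = 32°C (< 34°C)
First 11 bases: GCTGGGGATAT → Tm = 34°C (≥ 34°C)
Each additional base adds 2°C (A/T) or 4°C (G/C), so Tm is non-decreasing in n; n = 11 is the first length to reach 34°C.

n = 11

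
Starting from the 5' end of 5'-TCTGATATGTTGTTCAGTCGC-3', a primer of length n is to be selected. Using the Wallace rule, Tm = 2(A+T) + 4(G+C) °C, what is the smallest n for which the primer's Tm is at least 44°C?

First 16 bases: TCTGATATGTTGTTCA → Tm = 42°C (< 44°C)
First 17 bases: TCTGATATGTTGTTCAG → Tm = 46°C (≥ 44°C)
Each additional base adds 2°C (A/T) or 4°C (G/C), so Tm is non-decreasing in n; n = 17 is the first length to reach 44°C.

n = 17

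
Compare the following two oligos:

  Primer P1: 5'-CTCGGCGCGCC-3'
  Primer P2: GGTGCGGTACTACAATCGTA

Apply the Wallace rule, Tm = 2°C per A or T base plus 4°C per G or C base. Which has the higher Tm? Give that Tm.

Primer P1: A+T=1, G+C=10 → Tm = 2(1)+4(10) = 42°C
Primer P2: A+T=10, G+C=10 → Tm = 2(10)+4(10) = 60°C
42°C vs 60°C → primer P2 is higher.

Primer P2, 60°C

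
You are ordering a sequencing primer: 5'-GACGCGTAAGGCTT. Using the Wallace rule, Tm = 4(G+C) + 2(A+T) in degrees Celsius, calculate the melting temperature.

44°C

Counting bases: A=3, C=3, G=5, T=3
AT pairs contribute 6, GC pairs contribute 8.
Tm = 2×6 + 4×8 = 44°C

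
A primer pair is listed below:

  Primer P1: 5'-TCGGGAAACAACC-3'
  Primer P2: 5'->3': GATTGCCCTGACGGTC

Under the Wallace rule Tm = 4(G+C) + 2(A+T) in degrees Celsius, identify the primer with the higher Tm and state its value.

Primer P2, 52°C

Primer P1: A+T=6, G+C=7 → Tm = 2(6)+4(7) = 40°C
Primer P2: A+T=6, G+C=10 → Tm = 2(6)+4(10) = 52°C
40°C vs 52°C → primer P2 is higher.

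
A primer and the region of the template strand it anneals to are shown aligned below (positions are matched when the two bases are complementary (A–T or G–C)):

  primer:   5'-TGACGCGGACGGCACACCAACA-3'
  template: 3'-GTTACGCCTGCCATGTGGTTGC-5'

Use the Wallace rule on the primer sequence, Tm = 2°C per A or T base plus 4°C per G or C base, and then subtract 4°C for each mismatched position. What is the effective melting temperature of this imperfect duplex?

52°C

Primer base counts: A=7, T=1, G=6, C=8 → A+T=8, G+C=14
Perfect-match Tm = 2(8) + 4(14) = 16 + 56 = 72°C
Mismatches (positions where the bases are not complementary): 5 (at positions 1, 2, 4, 13, 22)
Effective Tm = 72 − 5×4 = 72 − 20 = 52°C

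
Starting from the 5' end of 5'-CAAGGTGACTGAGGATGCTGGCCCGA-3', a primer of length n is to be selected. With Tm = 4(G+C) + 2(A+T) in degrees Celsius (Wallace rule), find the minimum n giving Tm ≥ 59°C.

n = 20

First 19 bases: CAAGGTGACTGAGGATGCT → Tm = 58°C (< 59°C)
First 20 bases: CAAGGTGACTGAGGATGCTG → Tm = 62°C (≥ 59°C)
Since every base adds ≥2°C, Tm only increases with n, so the threshold is first crossed at n = 20.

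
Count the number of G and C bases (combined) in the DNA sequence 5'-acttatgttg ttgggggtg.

9

Scanning the sequence gives C=1, G=8, A=2, T=8.
Total G or C: 8 + 1 = 9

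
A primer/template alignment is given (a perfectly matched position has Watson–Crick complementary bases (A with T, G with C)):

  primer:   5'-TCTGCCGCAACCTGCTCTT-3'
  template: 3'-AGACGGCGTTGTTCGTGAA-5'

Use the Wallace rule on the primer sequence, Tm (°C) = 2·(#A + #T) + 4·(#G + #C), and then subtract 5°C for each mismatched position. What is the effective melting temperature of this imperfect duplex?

45°C

Primer base counts: A=2, T=6, G=3, C=8 → A+T=8, G+C=11
Perfect-match Tm = 2(8) + 4(11) = 16 + 44 = 60°C
Mismatches (positions where the bases are not complementary): 3 (at positions 12, 13, 16)
Effective Tm = 60 − 3×5 = 60 − 15 = 45°C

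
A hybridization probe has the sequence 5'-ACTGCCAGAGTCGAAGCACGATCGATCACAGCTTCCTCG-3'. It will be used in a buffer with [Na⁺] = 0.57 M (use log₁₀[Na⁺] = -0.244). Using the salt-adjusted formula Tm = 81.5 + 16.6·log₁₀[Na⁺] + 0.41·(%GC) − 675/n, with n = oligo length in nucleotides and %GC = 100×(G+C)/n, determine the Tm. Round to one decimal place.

Length n = 39. Base counts: C=13, A=10, G=9, T=7
G+C = 22, so %GC = 22/39 × 100 = 56.41%
Salt term: 16.6 × (-0.244) = -4.05
GC term: 0.41 × 56.41 = 23.128; length term: −675/39 = −17.308
Tm = 81.5 + (-4.05) + 23.128 − 17.308 = 83.27 → 83.3°C

83.3°C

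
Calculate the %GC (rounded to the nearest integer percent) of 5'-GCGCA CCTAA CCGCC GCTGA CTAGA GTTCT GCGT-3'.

G=9, A=6, T=7, C=12
G+C = 9 + 12 = 21 out of 34 bases
%GC = 21/34 × 100 = 61.76% ≈ 62%

62%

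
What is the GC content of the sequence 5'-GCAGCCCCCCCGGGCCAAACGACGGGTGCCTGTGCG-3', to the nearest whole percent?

Counting bases: A=5, C=15, T=3, G=13
G+C = 13 + 15 = 28 out of 36 bases
%GC = 28/36 × 100 = 77.78% ≈ 78%

78%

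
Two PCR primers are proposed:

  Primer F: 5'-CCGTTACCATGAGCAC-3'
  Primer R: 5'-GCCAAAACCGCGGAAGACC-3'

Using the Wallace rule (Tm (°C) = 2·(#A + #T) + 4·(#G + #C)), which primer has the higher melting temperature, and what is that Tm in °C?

Primer F: A+T=7, G+C=9 → Tm = 2(7)+4(9) = 50°C
Primer R: A+T=7, G+C=12 → Tm = 2(7)+4(12) = 62°C
50°C vs 62°C → primer R is higher.

Primer R, 62°C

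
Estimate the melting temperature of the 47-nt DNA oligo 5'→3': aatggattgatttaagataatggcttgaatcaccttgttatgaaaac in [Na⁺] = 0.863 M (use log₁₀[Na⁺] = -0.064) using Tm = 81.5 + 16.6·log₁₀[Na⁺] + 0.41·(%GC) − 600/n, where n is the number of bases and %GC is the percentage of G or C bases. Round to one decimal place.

Length n = 47. Counting bases: C=5, T=16, G=9, A=17
G+C = 14, so %GC = 14/47 × 100 = 29.787%
Salt term: 16.6 × (-0.064) = -1.062
GC term: 0.41 × 29.787 = 12.213; length term: −600/47 = −12.766
Tm = 81.5 + (-1.062) + 12.213 − 12.766 = 79.885 → 79.9°C

79.9°C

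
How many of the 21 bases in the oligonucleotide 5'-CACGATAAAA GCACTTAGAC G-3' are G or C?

9

Base counts: A=9, T=3, C=5, G=4
Total G or C: 4 + 5 = 9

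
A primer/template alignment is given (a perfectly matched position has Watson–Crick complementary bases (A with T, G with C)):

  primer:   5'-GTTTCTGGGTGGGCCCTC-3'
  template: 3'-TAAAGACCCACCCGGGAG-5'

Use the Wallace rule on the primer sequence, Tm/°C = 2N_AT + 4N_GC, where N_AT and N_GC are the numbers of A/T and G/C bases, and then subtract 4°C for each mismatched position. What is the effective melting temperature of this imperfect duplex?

56°C

Primer base counts: A=0, T=6, G=7, C=5 → A+T=6, G+C=12
Perfect-match Tm = 2(6) + 4(12) = 12 + 48 = 60°C
Mismatches (positions where the bases are not complementary): 1 (at position 1)
Effective Tm = 60 − 1×4 = 60 − 4 = 56°C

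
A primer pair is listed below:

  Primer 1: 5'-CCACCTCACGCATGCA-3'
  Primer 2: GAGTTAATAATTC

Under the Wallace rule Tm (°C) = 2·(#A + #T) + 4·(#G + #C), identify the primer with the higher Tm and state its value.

Primer 1: A+T=6, G+C=10 → Tm = 2(6)+4(10) = 52°C
Primer 2: A+T=10, G+C=3 → Tm = 2(10)+4(3) = 32°C
52°C vs 32°C → primer 1 is higher.

Primer 1, 52°C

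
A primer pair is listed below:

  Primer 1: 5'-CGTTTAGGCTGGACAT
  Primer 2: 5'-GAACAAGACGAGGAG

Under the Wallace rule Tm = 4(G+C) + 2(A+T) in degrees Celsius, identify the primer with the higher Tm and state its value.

Primer 1, 48°C

Primer 1: A+T=8, G+C=8 → Tm = 2(8)+4(8) = 48°C
Primer 2: A+T=7, G+C=8 → Tm = 2(7)+4(8) = 46°C
48°C vs 46°C → primer 1 is higher.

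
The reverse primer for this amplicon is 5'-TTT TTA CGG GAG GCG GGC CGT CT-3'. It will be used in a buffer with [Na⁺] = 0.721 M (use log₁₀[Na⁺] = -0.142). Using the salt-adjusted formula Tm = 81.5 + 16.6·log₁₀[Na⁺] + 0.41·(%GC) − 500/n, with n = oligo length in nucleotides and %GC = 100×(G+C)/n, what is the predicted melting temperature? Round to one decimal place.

82.4°C

Length n = 23. Scanning the sequence gives T=7, A=2, G=9, C=5.
G+C = 14, so %GC = 14/23 × 100 = 60.87%
Salt term: 16.6 × (-0.142) = -2.357
GC term: 0.41 × 60.87 = 24.957; length term: −500/23 = −21.739
Tm = 81.5 + (-2.357) + 24.957 − 21.739 = 82.361 → 82.4°C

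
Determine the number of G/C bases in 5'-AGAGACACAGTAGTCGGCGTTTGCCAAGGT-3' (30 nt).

16

Scanning the sequence gives A=8, T=6, C=6, G=10.
G+C = 10 + 6 = 16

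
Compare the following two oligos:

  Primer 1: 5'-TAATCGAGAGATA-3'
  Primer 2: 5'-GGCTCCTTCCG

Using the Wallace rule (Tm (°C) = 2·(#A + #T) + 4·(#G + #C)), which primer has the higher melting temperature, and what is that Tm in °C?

Primer 2, 38°C

Primer 1: A+T=9, G+C=4 → Tm = 2(9)+4(4) = 34°C
Primer 2: A+T=3, G+C=8 → Tm = 2(3)+4(8) = 38°C
34°C vs 38°C → primer 2 is higher.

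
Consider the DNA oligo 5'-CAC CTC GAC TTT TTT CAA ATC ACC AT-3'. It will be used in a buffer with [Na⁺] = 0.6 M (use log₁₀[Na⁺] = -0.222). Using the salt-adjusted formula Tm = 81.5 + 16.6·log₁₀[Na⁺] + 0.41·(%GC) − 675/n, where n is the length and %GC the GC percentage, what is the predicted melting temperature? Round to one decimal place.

Length n = 26. C=9, G=1, A=7, T=9
G+C = 10, so %GC = 10/26 × 100 = 38.462%
Salt term: 16.6 × (-0.222) = -3.685
GC term: 0.41 × 38.462 = 15.769; length term: −675/26 = −25.962
Tm = 81.5 + (-3.685) + 15.769 − 25.962 = 67.622 → 67.6°C

67.6°C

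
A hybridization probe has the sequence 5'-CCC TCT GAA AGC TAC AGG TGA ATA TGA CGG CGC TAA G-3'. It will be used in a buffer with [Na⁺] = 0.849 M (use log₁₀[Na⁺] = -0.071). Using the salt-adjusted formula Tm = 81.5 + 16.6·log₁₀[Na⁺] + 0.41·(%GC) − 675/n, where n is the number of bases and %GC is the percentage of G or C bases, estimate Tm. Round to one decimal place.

83.1°C

Length n = 37. Base counts: G=10, C=9, A=11, T=7
G+C = 19, so %GC = 19/37 × 100 = 51.351%
Salt term: 16.6 × (-0.071) = -1.179
GC term: 0.41 × 51.351 = 21.054; length term: −675/37 = −18.243
Tm = 81.5 + (-1.179) + 21.054 − 18.243 = 83.132 → 83.1°C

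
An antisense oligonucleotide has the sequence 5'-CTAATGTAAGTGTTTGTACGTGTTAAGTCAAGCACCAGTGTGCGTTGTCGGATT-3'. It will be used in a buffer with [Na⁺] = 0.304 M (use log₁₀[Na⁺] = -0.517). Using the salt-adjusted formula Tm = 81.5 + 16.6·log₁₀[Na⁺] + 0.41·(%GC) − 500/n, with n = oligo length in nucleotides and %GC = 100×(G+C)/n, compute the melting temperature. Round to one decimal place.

Length n = 54. Counting bases: C=8, T=19, G=15, A=12
G+C = 23, so %GC = 23/54 × 100 = 42.593%
Salt term: 16.6 × (-0.517) = -8.582
GC term: 0.41 × 42.593 = 17.463; length term: −500/54 = −9.259
Tm = 81.5 + (-8.582) + 17.463 − 9.259 = 81.122 → 81.1°C

81.1°C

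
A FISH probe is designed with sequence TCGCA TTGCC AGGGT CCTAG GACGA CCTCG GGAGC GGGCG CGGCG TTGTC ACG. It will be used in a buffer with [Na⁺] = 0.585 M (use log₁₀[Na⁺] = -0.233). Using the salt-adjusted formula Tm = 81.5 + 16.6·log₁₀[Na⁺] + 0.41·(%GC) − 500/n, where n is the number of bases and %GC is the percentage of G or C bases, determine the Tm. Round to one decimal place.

96.8°C

Length n = 53. Scanning the sequence gives G=21, C=16, T=9, A=7.
G+C = 37, so %GC = 37/53 × 100 = 69.811%
Salt term: 16.6 × (-0.233) = -3.868
GC term: 0.41 × 69.811 = 28.623; length term: −500/53 = −9.434
Tm = 81.5 + (-3.868) + 28.623 − 9.434 = 96.821 → 96.8°C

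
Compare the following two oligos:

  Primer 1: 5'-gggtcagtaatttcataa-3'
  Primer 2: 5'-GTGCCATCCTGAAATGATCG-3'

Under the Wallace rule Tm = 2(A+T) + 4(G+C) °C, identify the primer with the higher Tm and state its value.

Primer 1: A+T=12, G+C=6 → Tm = 2(12)+4(6) = 48°C
Primer 2: A+T=10, G+C=10 → Tm = 2(10)+4(10) = 60°C
48°C vs 60°C → primer 2 is higher.

Primer 2, 60°C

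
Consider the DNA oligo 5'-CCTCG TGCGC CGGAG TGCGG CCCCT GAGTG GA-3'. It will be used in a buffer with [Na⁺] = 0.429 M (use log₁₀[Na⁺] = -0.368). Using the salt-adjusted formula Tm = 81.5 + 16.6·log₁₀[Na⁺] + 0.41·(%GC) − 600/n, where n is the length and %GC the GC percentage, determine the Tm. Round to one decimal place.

Length n = 32. T=5, G=13, A=3, C=11
G+C = 24, so %GC = 24/32 × 100 = 75%
Salt term: 16.6 × (-0.368) = -6.109
GC term: 0.41 × 75 = 30.75; length term: −600/32 = −18.75
Tm = 81.5 + (-6.109) + 30.75 − 18.75 = 87.391 → 87.4°C

87.4°C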